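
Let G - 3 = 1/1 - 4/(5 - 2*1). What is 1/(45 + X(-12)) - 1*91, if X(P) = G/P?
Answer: -36664/403 ≈ -90.978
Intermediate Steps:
G = 8/3 (G = 3 + (1/1 - 4/(5 - 2*1)) = 3 + (1*1 - 4/(5 - 2)) = 3 + (1 - 4/3) = 3 - 1/3 = 8/3 ≈ 2.6667)
X(P) = 8/(3*P)
1/(45 + X(-12)) - 1*91 = 1/(45 + (8/3)/(-12)) - 1*91 = 1/(45 + (8/3)*(-1/12)) - 91 = 1/(45 - 2/9) - 91 = 1/(403/9) - 91 = 9/403 - 91 = -36664/403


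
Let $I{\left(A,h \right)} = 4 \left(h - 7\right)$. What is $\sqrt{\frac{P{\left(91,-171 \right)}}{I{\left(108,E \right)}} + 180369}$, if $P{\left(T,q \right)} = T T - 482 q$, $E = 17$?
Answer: $\frac{\sqrt{73054630}}{20} \approx 427.36$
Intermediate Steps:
$I{\left(A,h \right)} = -28 + 4 h$ ($I{\left(A,h \right)} = 4 \left(-7 + h\right) = -28 + 4 h$)
$P{\left(T,q \right)} = T^{2} - 482 q$
$\sqrt{\frac{P{\left(91,-171 \right)}}{I{\left(108,E \right)}} + 180369} = \sqrt{\frac{91^{2} - -82422}{-28 + 4 \cdot 17} + 180369} = \sqrt{\frac{8281 + 82422}{-28 + 68} + 180369} = \sqrt{\frac{90703}{40} + 180369} = \sqrt{\frac{7305463}{40}} = \frac{\sqrt{73054630}}{20}$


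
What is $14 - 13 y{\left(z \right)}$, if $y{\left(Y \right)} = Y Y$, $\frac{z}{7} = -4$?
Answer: $-10178$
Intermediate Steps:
$z = -28$ ($z = 7 \left(-4\right) = -28$)
$y{\left(Y \right)} = Y^{2}$
$14 - 13 y{\left(z \right)} = 14 - 13 \left(-28\right)^{2} = 14 - 10192 = -10178$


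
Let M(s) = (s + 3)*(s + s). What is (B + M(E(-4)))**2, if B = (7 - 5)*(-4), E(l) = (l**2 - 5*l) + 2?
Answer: 9659664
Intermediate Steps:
E(l) = 2 + l**2 - 5*l
M(s) = 2*s*(3 + s) (M(s) = (3 + s)*(2*s) = 2*s*(3 + s))
B = -8 (B = 2*(-4) = -8)
(B + M(E(-4)))**2 = (-8 + 2*(2 + (-4)**2 - 5*(-4))*(3 + (2 + (-4)**2 - 5*(-4))))**2 = (-8 + 2*(2 + 16 + 20)*(3 + (2 + 16 + 20)))**2 = (-8 + 2*38*(3 + 38))**2 = (-8 + 2*38*41)**2 = (-8 + 3116)**2 = 3108**2 = 9659664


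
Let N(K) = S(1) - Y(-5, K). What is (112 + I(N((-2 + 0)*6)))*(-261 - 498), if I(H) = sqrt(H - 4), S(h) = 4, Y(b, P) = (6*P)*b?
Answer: -85008 - 4554*I*sqrt(10) ≈ -85008.0 - 14401.0*I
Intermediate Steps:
Y(b, P) = 6*P*b
N(K) = 4 + 30*K (N(K) = 4 - 6*K*(-5) = 4 - (-30)*K = 4 + 30*K)
I(H) = sqrt(-4 + H)
(112 + I(N((-2 + 0)*6)))*(-261 - 498) = (112 + sqrt(-4 + (4 + 30*((-2 + 0)*6))))*(-261 - 498) = (112 + sqrt(-4 + (4 + 30*(-2*6))))*(-759) = (112 + sqrt(-4 + (4 + 30*(-12))))*(-759) = (112 + sqrt(-4 + (4 - 360)))*(-759) = (112 + sqrt(-4 - 356))*(-759) = (112 + sqrt(-360))*(-759) = (112 + 6*I*sqrt(10))*(-759) = -85008 - 4554*I*sqrt(10)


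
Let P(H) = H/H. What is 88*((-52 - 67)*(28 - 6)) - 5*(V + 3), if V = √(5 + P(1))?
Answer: -230399 - 5*√6 ≈ -2.3041e+5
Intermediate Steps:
P(H) = 1
V = √6 (V = √(5 + 1) = √6 ≈ 2.4495)
88*((-52 - 67)*(28 - 6)) - 5*(V + 3) = 88*((-52 - 67)*(28 - 6)) - 5*(√6 + 3) = 88*(-119*22) - 5*(3 + √6) = 88*(-2618) + (-15 - 5*√6) = -230384 + (-15 - 5*√6) = -230399 - 5*√6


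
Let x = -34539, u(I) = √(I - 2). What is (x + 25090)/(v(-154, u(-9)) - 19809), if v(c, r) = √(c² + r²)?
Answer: 187175241/392372776 + 9449*√23705/392372776 ≈ 0.48074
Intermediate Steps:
u(I) = √(-2 + I)
(x + 25090)/(v(-154, u(-9)) - 19809) = (-34539 + 25090)/(√((-154)² + (√(-2 - 9))²) - 19809) = -9449/(√(23716 + (√(-11))²) - 19809) = -9449/(√(23716 + (I*√11)²) - 19809) = -9449/(√(23716 - 11) - 19809) = -9449/(√23705 - 19809) = -9449/(-19809 + √23705)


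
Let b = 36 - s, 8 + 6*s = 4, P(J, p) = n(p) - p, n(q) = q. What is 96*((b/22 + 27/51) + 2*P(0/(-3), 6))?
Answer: 3584/17 ≈ 210.82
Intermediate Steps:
P(J, p) = 0 (P(J, p) = p - p = 0)
s = -⅔ (s = -4/3 + (⅙)*4 = -4/3 + ⅔ = -⅔ ≈ -0.66667)
b = 110/3 (b = 36 - 1*(-⅔) = 36 + ⅔ = 110/3 ≈ 36.667)
96*((b/22 + 27/51) + 2*P(0/(-3), 6)) = 96*(((110/3)/22 + 27/51) + 2*0) = 96*(((110/3)*(1/22) + 27*(1/51)) + 0) = 96*((5/3 + 9/17) + 0) = 96*(112/51 + 0) = 96*(112/51) = 3584/17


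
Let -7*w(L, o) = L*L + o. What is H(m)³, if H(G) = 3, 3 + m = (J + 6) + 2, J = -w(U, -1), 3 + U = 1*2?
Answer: 27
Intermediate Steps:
U = -1 (U = -3 + 1*2 = -3 + 2 = -1)
w(L, o) = -o/7 - L²/7 (w(L, o) = -(L*L + o)/7 = -(L² + o)/7 = -(o + L²)/7 = -o/7 - L²/7)
J = 0 (J = -(-⅐*(-1) - ⅐*(-1)²) = -(⅐ - ⅐*1) = -(⅐ - ⅐) = -1*0 = 0)
m = 5 (m = -3 + ((0 + 6) + 2) = -3 + (6 + 2) = -3 + 8 = 5)
H(m)³ = 3³ = 27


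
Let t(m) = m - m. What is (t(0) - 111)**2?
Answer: 12321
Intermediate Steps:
t(m) = 0
(t(0) - 111)**2 = (0 - 111)**2 = (-111)**2 = 12321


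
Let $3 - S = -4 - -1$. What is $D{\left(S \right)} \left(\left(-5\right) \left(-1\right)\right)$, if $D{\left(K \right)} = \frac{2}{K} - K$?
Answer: $- \frac{85}{3} \approx -28.333$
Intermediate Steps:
$S = 6$ ($S = 3 - \left(-4 - -1\right) = 3 - \left(-4 + 1\right) = 3 - -3 = 3 + 3 = 6$)
$D{\left(K \right)} = - K + \frac{2}{K}$
$D{\left(S \right)} \left(\left(-5\right) \left(-1\right)\right) = \left(\left(-1\right) 6 + \frac{2}{6}\right) \left(\left(-5\right) \left(-1\right)\right) = \left(-6 + 2 \cdot \frac{1}{6}\right) 5 = \left(-6 + \frac{1}{3}\right) 5 = \left(- \frac{17}{3}\right) 5 = - \frac{85}{3}$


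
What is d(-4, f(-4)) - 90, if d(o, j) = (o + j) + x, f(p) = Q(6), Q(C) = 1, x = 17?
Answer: -76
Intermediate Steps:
f(p) = 1
d(o, j) = 17 + j + o (d(o, j) = (o + j) + 17 = (j + o) + 17 = 17 + j + o)
d(-4, f(-4)) - 90 = (17 + 1 - 4) - 90 = 14 - 90 = -76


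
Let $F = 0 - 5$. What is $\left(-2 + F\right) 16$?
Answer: $-112$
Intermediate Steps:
$F = -5$
$\left(-2 + F\right) 16 = \left(-2 - 5\right) 16 = \left(-7\right) 16 = -112$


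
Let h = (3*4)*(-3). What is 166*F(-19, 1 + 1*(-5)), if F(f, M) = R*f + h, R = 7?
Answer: -28054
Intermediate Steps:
h = -36 (h = 12*(-3) = -36)
F(f, M) = -36 + 7*f (F(f, M) = 7*f - 36 = -36 + 7*f)
166*F(-19, 1 + 1*(-5)) = 166*(-36 + 7*(-19)) = 166*(-36 - 133) = 166*(-169) = -28054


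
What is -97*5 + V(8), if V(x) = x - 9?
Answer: -486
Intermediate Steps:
V(x) = -9 + x
-97*5 + V(8) = -97*5 + (-9 + 8) = -485 - 1 = -486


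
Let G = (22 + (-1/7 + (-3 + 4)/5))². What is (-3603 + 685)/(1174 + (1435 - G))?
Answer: -3574550/2600041 ≈ -1.3748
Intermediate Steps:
G = 595984/1225 (G = (22 + (-1*⅐ + 1*(⅕)))² = (22 + (-⅐ + ⅕))² = (22 + 2/35)² = (772/35)² = 595984/1225 ≈ 486.52)
(-3603 + 685)/(1174 + (1435 - G)) = (-3603 + 685)/(1174 + (1435 - 1*595984/1225)) = -2918/(1174 + (1435 - 595984/1225)) = -2918/(1174 + 1161891/1225) = -2918/2600041/1225 = -2918*1225/2600041 = -3574550/2600041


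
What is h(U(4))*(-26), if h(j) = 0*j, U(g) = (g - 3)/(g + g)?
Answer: 0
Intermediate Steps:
U(g) = (-3 + g)/(2*g) (U(g) = (-3 + g)/((2*g)) = (-3 + g)*(1/(2*g)) = (-3 + g)/(2*g))
h(j) = 0
h(U(4))*(-26) = 0*(-26) = 0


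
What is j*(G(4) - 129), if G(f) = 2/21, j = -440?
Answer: 1191080/21 ≈ 56718.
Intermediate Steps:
G(f) = 2/21 (G(f) = 2*(1/21) = 2/21)
j*(G(4) - 129) = -440*(2/21 - 129) = -440*(-2707/21) = 1191080/21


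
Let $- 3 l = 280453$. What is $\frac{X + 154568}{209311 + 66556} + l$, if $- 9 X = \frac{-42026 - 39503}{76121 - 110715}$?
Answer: $- \frac{1147047056772469}{12270012426} \approx -93484.0$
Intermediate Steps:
$X = - \frac{11647}{44478}$ ($X = - \frac{\left(-42026 - 39503\right) \frac{1}{76121 - 110715}}{9} = - \frac{\left(-81529\right) \frac{1}{-34594}}{9} = - \frac{\left(-81529\right) \left(- \frac{1}{34594}\right)}{9} = \left(- \frac{1}{9}\right) \frac{11647}{4942} = - \frac{11647}{44478} \approx -0.26186$)
$l = - \frac{280453}{3}$ ($l = \left(- \frac{1}{3}\right) 280453 = - \frac{280453}{3} \approx -93484.0$)
$\frac{X + 154568}{209311 + 66556} + l = \frac{- \frac{11647}{44478} + 154568}{209311 + 66556} - \frac{280453}{3} = \frac{6874863857}{44478 \cdot 275867} - \frac{280453}{3} = \frac{6874863857}{44478} \cdot \frac{1}{275867} - \frac{280453}{3} = \frac{6874863857}{12270012426} - \frac{280453}{3} = - \frac{1147047056772469}{12270012426}$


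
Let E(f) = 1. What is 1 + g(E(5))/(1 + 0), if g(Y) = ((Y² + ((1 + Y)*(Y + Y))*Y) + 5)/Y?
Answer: 11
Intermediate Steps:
g(Y) = (5 + Y² + 2*Y²*(1 + Y))/Y (g(Y) = ((Y² + ((1 + Y)*(2*Y))*Y) + 5)/Y = ((Y² + (2*Y*(1 + Y))*Y) + 5)/Y = ((Y² + 2*Y²*(1 + Y)) + 5)/Y = (5 + Y² + 2*Y²*(1 + Y))/Y)
1 + g(E(5))/(1 + 0) = 1 + ((5 + 1²*(3 + 2*1))/1)/(1 + 0) = 1 + (1*(5 + 1*(3 + 2)))/1 = 1 + 1*(1*(5 + 1*5)) = 1 + 1*(1*(5 + 5)) = 1 + 1*(1*10) = 1 + 1*10 = 1 + 10 = 11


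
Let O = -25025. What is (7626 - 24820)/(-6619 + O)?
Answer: 8597/15822 ≈ 0.54336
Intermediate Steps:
(7626 - 24820)/(-6619 + O) = (7626 - 24820)/(-6619 - 25025) = -17194/(-31644) = -17194*(-1/31644) = 8597/15822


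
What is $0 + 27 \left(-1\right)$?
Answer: $-27$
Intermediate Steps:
$0 + 27 \left(-1\right) = 0 - 27 = -27$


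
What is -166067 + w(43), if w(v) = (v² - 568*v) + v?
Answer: -188599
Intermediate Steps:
w(v) = v² - 567*v
-166067 + w(43) = -166067 + 43*(-567 + 43) = -166067 + 43*(-524) = -166067 - 22532 = -188599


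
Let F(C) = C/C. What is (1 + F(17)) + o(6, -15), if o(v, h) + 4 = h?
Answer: -17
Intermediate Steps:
o(v, h) = -4 + h
F(C) = 1
(1 + F(17)) + o(6, -15) = (1 + 1) + (-4 - 15) = 2 - 19 = -17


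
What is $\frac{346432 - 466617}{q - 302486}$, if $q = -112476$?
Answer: $\frac{120185}{414962} \approx 0.28963$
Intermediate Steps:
$\frac{346432 - 466617}{q - 302486} = \frac{346432 - 466617}{-112476 - 302486} = - \frac{120185}{-414962} = \left(-120185\right) \left(- \frac{1}{414962}\right) = \frac{120185}{414962}$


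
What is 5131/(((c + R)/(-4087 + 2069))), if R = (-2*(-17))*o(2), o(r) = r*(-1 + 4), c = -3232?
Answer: 5177179/1514 ≈ 3419.5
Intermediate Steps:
o(r) = 3*r (o(r) = r*3 = 3*r)
R = 204 (R = (-2*(-17))*(3*2) = 34*6 = 204)
5131/(((c + R)/(-4087 + 2069))) = 5131/(((-3232 + 204)/(-4087 + 2069))) = 5131/((-3028/(-2018))) = 5131/((-3028*(-1/2018))) = 5131/(1514/1009) = 5131*(1009/1514) = 5177179/1514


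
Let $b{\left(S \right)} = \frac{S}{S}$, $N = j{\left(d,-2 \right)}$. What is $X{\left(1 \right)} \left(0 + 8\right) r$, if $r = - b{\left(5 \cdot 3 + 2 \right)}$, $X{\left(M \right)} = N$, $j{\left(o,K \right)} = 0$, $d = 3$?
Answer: $0$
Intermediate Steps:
$N = 0$
$X{\left(M \right)} = 0$
$b{\left(S \right)} = 1$
$r = -1$ ($r = \left(-1\right) 1 = -1$)
$X{\left(1 \right)} \left(0 + 8\right) r = 0 \left(0 + 8\right) \left(-1\right) = 0 \cdot 8 \left(-1\right) = 0 \left(-8\right) = 0$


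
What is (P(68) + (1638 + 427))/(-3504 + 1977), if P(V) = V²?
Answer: -6689/1527 ≈ -4.3805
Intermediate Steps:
(P(68) + (1638 + 427))/(-3504 + 1977) = (68² + (1638 + 427))/(-3504 + 1977) = (4624 + 2065)/(-1527) = 6689*(-1/1527) = -6689/1527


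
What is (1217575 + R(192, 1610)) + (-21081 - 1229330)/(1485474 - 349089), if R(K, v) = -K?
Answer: 1383414530044/1136385 ≈ 1.2174e+6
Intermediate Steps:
(1217575 + R(192, 1610)) + (-21081 - 1229330)/(1485474 - 349089) = (1217575 - 1*192) + (-21081 - 1229330)/(1485474 - 349089) = (1217575 - 192) - 1250411/1136385 = 1217383 - 1250411*1/1136385 = 1217383 - 1250411/1136385 = 1383414530044/1136385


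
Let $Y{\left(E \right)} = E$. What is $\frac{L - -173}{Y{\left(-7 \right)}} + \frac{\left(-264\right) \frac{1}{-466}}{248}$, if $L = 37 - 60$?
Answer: $- \frac{2166669}{101122} \approx -21.426$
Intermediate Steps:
$L = -23$ ($L = 37 - 60 = -23$)
$\frac{L - -173}{Y{\left(-7 \right)}} + \frac{\left(-264\right) \frac{1}{-466}}{248} = \frac{-23 - -173}{-7} + \frac{\left(-264\right) \frac{1}{-466}}{248} = \left(-23 + 173\right) \left(- \frac{1}{7}\right) + \left(-264\right) \left(- \frac{1}{466}\right) \frac{1}{248} = 150 \left(- \frac{1}{7}\right) + \frac{132}{233} \cdot \frac{1}{248} = - \frac{150}{7} + \frac{33}{14446} = - \frac{2166669}{101122}$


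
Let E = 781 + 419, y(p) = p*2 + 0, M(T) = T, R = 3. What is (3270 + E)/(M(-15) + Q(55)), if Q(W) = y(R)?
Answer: -1490/3 ≈ -496.67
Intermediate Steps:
y(p) = 2*p (y(p) = 2*p + 0 = 2*p)
E = 1200
Q(W) = 6 (Q(W) = 2*3 = 6)
(3270 + E)/(M(-15) + Q(55)) = (3270 + 1200)/(-15 + 6) = 4470/(-9) = 4470*(-⅑) = -1490/3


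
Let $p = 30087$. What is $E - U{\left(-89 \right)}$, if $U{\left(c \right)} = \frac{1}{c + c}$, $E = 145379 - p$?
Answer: $\frac{20521977}{178} \approx 1.1529 \cdot 10^{5}$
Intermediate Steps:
$E = 115292$ ($E = 145379 - 30087 = 115292$)
$U{\left(c \right)} = \frac{1}{2 c}$
$E - U{\left(-89 \right)} = 115292 - \frac{1}{2 \left(-89\right)} = 115292 - \frac{1}{2} \left(- \frac{1}{89}\right) = 115292 - - \frac{1}{178} = 115292 + \frac{1}{178} = \frac{20521977}{178}$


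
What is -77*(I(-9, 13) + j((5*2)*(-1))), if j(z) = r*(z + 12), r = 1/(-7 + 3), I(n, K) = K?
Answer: -1925/2 ≈ -962.50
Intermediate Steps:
r = -¼ (r = 1/(-4) = -¼ ≈ -0.25000)
j(z) = -3 - z/4 (j(z) = -(z + 12)/4 = -(12 + z)/4 = -3 - z/4)
-77*(I(-9, 13) + j((5*2)*(-1))) = -77*(13 + (-3 - 5*2*(-1)/4)) = -77*(13 + (-3 - 5*(-1)/2)) = -77*(13 + (-3 - ¼*(-10))) = -77*(13 + (-3 + 5/2)) = -77*(13 - ½) = -77*25/2 = -1925/2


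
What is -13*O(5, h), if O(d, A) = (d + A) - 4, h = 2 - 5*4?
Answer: 221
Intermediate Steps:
h = -18 (h = 2 - 20 = -18)
O(d, A) = -4 + A + d (O(d, A) = (A + d) - 4 = -4 + A + d)
-13*O(5, h) = -13*(-4 - 18 + 5) = -13*(-17) = 221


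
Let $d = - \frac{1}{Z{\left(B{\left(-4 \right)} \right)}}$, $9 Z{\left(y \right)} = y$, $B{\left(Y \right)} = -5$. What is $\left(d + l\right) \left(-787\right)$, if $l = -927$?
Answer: $\frac{3640662}{5} \approx 7.2813 \cdot 10^{5}$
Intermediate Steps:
$Z{\left(y \right)} = \frac{y}{9}$
$d = \frac{9}{5}$ ($d = - \frac{1}{\frac{1}{9} \left(-5\right)} = - \frac{1}{- \frac{5}{9}} = \left(-1\right) \left(- \frac{9}{5}\right) = \frac{9}{5} \approx 1.8$)
$\left(d + l\right) \left(-787\right) = \left(\frac{9}{5} - 927\right) \left(-787\right) = \left(- \frac{4626}{5}\right) \left(-787\right) = \frac{3640662}{5}$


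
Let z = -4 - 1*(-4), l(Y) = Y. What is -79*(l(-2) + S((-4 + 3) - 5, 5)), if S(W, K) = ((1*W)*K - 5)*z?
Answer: 158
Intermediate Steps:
z = 0 (z = -4 + 4 = 0)
S(W, K) = 0 (S(W, K) = ((1*W)*K - 5)*0 = (W*K - 5)*0 = (K*W - 5)*0 = (-5 + K*W)*0 = 0)
-79*(l(-2) + S((-4 + 3) - 5, 5)) = -79*(-2 + 0) = -79*(-2) = 158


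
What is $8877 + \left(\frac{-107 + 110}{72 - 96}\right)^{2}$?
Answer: $\frac{568129}{64} \approx 8877.0$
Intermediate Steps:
$8877 + \left(\frac{-107 + 110}{72 - 96}\right)^{2} = 8877 + \left(\frac{3}{-24}\right)^{2} = 8877 + \left(3 \left(- \frac{1}{24}\right)\right)^{2} = 8877 + \left(- \frac{1}{8}\right)^{2} = 8877 + \frac{1}{64} = \frac{568129}{64}$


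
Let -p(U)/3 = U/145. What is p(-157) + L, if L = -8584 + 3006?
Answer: -808339/145 ≈ -5574.8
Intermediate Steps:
p(U) = -3*U/145
L = -5578
p(-157) + L = -3/145*(-157) - 5578 = 471/145 - 5578 = -808339/145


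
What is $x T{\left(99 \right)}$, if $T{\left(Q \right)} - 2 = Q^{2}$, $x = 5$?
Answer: $49015$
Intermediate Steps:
$T{\left(Q \right)} = 2 + Q^{2}$
$x T{\left(99 \right)} = 5 \left(2 + 99^{2}\right) = 5 \left(2 + 9801\right) = 5 \cdot 9803 = 49015$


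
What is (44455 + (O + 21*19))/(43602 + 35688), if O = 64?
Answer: 22459/39645 ≈ 0.56650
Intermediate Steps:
(44455 + (O + 21*19))/(43602 + 35688) = (44455 + (64 + 21*19))/(43602 + 35688) = (44455 + (64 + 399))/79290 = (44455 + 463)*(1/79290) = 44918*(1/79290) = 22459/39645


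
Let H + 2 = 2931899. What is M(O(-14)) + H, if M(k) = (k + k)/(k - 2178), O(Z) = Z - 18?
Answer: 3239746217/1105 ≈ 2.9319e+6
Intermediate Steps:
O(Z) = -18 + Z
M(k) = 2*k/(-2178 + k) (M(k) = (2*k)/(-2178 + k) = 2*k/(-2178 + k))
H = 2931897 (H = -2 + 2931899 = 2931897)
M(O(-14)) + H = 2*(-18 - 14)/(-2178 + (-18 - 14)) + 2931897 = 2*(-32)/(-2178 - 32) + 2931897 = 2*(-32)/(-2210) + 2931897 = 2*(-32)*(-1/2210) + 2931897 = 32/1105 + 2931897 = 3239746217/1105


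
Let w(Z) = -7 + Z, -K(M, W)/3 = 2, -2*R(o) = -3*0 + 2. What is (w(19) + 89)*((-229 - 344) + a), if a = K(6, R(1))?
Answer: -58479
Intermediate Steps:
R(o) = -1 (R(o) = -(-3*0 + 2)/2 = -(0 + 2)/2 = -1/2*2 = -1)
K(M, W) = -6 (K(M, W) = -3*2 = -6)
a = -6
(w(19) + 89)*((-229 - 344) + a) = ((-7 + 19) + 89)*((-229 - 344) - 6) = (12 + 89)*(-573 - 6) = 101*(-579) = -58479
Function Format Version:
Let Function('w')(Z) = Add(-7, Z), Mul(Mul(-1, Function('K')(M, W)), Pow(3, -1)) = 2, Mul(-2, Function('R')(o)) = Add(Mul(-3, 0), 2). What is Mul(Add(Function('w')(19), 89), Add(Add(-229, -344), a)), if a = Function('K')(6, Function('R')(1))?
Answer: -58479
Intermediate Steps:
Function('R')(o) = -1 (Function('R')(o) = Mul(Rational(-1, 2), Add(Mul(-3, 0), 2)) = Mul(Rational(-1, 2), Add(0, 2)) = Mul(Rational(-1, 2), 2) = -1)
Function('K')(M, W) = -6 (Function('K')(M, W) = Mul(-3, 2) = -6)
a = -6
Mul(Add(Function('w')(19), 89), Add(Add(-229, -344), a)) = Mul(Add(Add(-7, 19), 89), Add(Add(-229, -344), -6)) = Mul(Add(12, 89), Add(-573, -6)) = Mul(101, -579) = -58479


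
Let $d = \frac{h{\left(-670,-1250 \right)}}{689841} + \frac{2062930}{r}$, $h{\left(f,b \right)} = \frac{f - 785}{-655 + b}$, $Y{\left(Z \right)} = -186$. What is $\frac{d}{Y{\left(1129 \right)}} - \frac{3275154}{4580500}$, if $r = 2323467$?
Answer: $- \frac{577922853260472825121}{802899731649275391375} \approx -0.71979$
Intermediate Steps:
$h{\left(f,b \right)} = \frac{-785 + f}{-655 + b}$
$d = \frac{6693819427067}{7539203534847}$ ($d = \frac{\frac{1}{-655 - 1250} \left(-785 - 670\right)}{689841} + \frac{2062930}{2323467} = \frac{1}{-1905} \left(-1455\right) \frac{1}{689841} + 2062930 \cdot \frac{1}{2323467} = \left(- \frac{1}{1905}\right) \left(-1455\right) \frac{1}{689841} + \frac{2062930}{2323467} = \frac{97}{127} \cdot \frac{1}{689841} + \frac{2062930}{2323467} = \frac{97}{87609807} + \frac{2062930}{2323467} = \frac{6693819427067}{7539203534847} \approx 0.88787$)
$\frac{d}{Y{\left(1129 \right)}} - \frac{3275154}{4580500} = \frac{6693819427067}{7539203534847 \left(-186\right)} - \frac{3275154}{4580500} = \frac{6693819427067}{7539203534847} \left(- \frac{1}{186}\right) - \frac{1637577}{2290250} = - \frac{6693819427067}{1402291857481542} - \frac{1637577}{2290250} = - \frac{577922853260472825121}{802899731649275391375}$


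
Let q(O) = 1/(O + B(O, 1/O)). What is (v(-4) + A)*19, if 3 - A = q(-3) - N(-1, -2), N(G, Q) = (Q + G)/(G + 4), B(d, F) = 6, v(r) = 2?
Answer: 209/3 ≈ 69.667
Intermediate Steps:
N(G, Q) = (G + Q)/(4 + G)
q(O) = 1/(6 + O) (q(O) = 1/(O + 6) = 1/(6 + O))
A = 5/3 (A = 3 - (1/(6 - 3) - (-1 - 2)/(4 - 1)) = 3 - (1/3 - (-3)/3) = 3 - (⅓ - (-3)/3) = 3 - (⅓ - 1*(-1)) = 3 - (⅓ + 1) = 3 - 1*4/3 = 3 - 4/3 = 5/3 ≈ 1.6667)
(v(-4) + A)*19 = (2 + 5/3)*19 = (11/3)*19 = 209/3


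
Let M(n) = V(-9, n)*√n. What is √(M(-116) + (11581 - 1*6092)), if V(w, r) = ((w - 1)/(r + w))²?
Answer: √(3430625 + 8*I*√29)/25 ≈ 74.088 + 0.00046519*I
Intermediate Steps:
V(w, r) = (-1 + w)²/(r + w)² (V(w, r) = ((-1 + w)/(r + w))² = (-1 + w)²/(r + w)²)
M(n) = 100*√n/(-9 + n)² (M(n) = ((-1 - 9)²/(n - 9)²)*√n = ((-10)²/(-9 + n)²)*√n = (100/(-9 + n)²)*√n = 100*√n/(-9 + n)²)
√(M(-116) + (11581 - 1*6092)) = √(100*√(-116)/(-9 - 116)² + (11581 - 1*6092)) = √(100*(2*I*√29)/(-125)² + (11581 - 6092)) = √(100*(2*I*√29)*(1/15625) + 5489) = √(8*I*√29/625 + 5489) = √(5489 + 8*I*√29/625)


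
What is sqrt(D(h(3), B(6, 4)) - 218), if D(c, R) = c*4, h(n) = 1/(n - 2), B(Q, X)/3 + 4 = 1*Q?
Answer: I*sqrt(214) ≈ 14.629*I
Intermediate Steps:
B(Q, X) = -12 + 3*Q (B(Q, X) = -12 + 3*(1*Q) = -12 + 3*Q)
h(n) = 1/(-2 + n)
D(c, R) = 4*c
sqrt(D(h(3), B(6, 4)) - 218) = sqrt(4/(-2 + 3) - 218) = sqrt(4/1 - 218) = sqrt(4*1 - 218) = sqrt(4 - 218) = sqrt(-214) = I*sqrt(214)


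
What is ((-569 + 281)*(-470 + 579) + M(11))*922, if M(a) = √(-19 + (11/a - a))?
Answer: -28943424 + 922*I*√29 ≈ -2.8943e+7 + 4965.1*I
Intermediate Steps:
M(a) = √(-19 - a + 11/a) (M(a) = √(-19 + (-a + 11/a)) = √(-19 - a + 11/a))
((-569 + 281)*(-470 + 579) + M(11))*922 = ((-569 + 281)*(-470 + 579) + √(-19 - 1*11 + 11/11))*922 = (-288*109 + √(-19 - 11 + 11*(1/11)))*922 = (-31392 + √(-19 - 11 + 1))*922 = (-31392 + √(-29))*922 = (-31392 + I*√29)*922 = -28943424 + 922*I*√29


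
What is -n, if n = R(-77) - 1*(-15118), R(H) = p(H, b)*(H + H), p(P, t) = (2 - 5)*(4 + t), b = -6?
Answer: -14194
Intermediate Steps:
p(P, t) = -12 - 3*t (p(P, t) = -3*(4 + t) = -12 - 3*t)
R(H) = 12*H (R(H) = (-12 - 3*(-6))*(H + H) = (-12 + 18)*(2*H) = 6*(2*H) = 12*H)
n = 14194 (n = 12*(-77) - 1*(-15118) = -924 + 15118 = 14194)
-n = -1*14194 = -14194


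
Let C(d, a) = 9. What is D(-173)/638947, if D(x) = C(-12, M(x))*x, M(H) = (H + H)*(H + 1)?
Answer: -1557/638947 ≈ -0.0024368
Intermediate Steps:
M(H) = 2*H*(1 + H) (M(H) = (2*H)*(1 + H) = 2*H*(1 + H))
D(x) = 9*x
D(-173)/638947 = (9*(-173))/638947 = -1557*1/638947 = -1557/638947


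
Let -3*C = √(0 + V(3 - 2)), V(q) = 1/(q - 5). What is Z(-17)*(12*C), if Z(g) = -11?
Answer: 22*I ≈ 22.0*I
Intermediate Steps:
V(q) = 1/(-5 + q)
C = -I/6 (C = -√(0 + 1/(-5 + (3 - 2)))/3 = -√(0 + 1/(-5 + 1))/3 = -√(0 + 1/(-4))/3 = -√(0 - ¼)/3 = -I/6 ≈ -0.16667*I)
Z(-17)*(12*C) = -132*(-I/6) = -(-22)*I = 22*I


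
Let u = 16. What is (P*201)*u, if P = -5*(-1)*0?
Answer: 0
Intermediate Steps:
P = 0 (P = 5*0 = 0)
(P*201)*u = (0*201)*16 = 0*16 = 0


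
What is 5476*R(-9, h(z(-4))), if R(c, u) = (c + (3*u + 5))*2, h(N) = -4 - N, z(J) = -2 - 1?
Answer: -76664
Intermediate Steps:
z(J) = -3
R(c, u) = 10 + 2*c + 6*u (R(c, u) = (c + (5 + 3*u))*2 = (5 + c + 3*u)*2 = 10 + 2*c + 6*u)
5476*R(-9, h(z(-4))) = 5476*(10 + 2*(-9) + 6*(-4 - 1*(-3))) = 5476*(10 - 18 + 6*(-4 + 3)) = 5476*(10 - 18 + 6*(-1)) = 5476*(10 - 18 - 6) = 5476*(-14) = -76664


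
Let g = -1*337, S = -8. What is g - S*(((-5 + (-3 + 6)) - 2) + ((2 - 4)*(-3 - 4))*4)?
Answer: 79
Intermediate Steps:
g = -337
g - S*(((-5 + (-3 + 6)) - 2) + ((2 - 4)*(-3 - 4))*4) = -337 - (-8)*(((-5 + (-3 + 6)) - 2) + ((2 - 4)*(-3 - 4))*4) = -337 - (-8)*(((-5 + 3) - 2) - 2*(-7)*4) = -337 - (-8)*((-2 - 2) + 14*4) = -337 - (-8)*(-4 + 56) = -337 - (-8)*52 = -337 - 1*(-416) = -337 + 416 = 79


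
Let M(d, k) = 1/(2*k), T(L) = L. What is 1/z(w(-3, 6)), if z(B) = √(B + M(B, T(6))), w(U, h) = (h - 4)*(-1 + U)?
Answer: -2*I*√285/95 ≈ -0.35541*I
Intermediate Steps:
w(U, h) = (-1 + U)*(-4 + h) (w(U, h) = (-4 + h)*(-1 + U) = (-1 + U)*(-4 + h))
M(d, k) = 1/(2*k)
z(B) = √(1/12 + B) (z(B) = √(B + (½)/6) = √(B + (½)*(⅙)) = √(B + 1/12) = √(1/12 + B))
1/z(w(-3, 6)) = 1/(√(3 + 36*(4 - 1*6 - 4*(-3) - 3*6))/6) = 1/(√(3 + 36*(4 - 6 + 12 - 18))/6) = 1/(√(3 + 36*(-8))/6) = 1/(√(3 - 288)/6) = 1/(√(-285)/6) = 1/((I*√285)/6) = 1/(I*√285/6) = -2*I*√285/95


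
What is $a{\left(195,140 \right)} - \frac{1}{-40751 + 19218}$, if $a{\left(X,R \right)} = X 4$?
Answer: $\frac{16795741}{21533} \approx 780.0$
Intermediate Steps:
$a{\left(X,R \right)} = 4 X$
$a{\left(195,140 \right)} - \frac{1}{-40751 + 19218} = 4 \cdot 195 - \frac{1}{-40751 + 19218} = 780 - \frac{1}{-21533} = 780 - - \frac{1}{21533} = 780 + \frac{1}{21533} = \frac{16795741}{21533}$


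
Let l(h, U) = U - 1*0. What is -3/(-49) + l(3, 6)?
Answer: 297/49 ≈ 6.0612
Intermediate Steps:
l(h, U) = U (l(h, U) = U + 0 = U)
-3/(-49) + l(3, 6) = -3/(-49) + 6 = -1/49*(-3) + 6 = 3/49 + 6 = 297/49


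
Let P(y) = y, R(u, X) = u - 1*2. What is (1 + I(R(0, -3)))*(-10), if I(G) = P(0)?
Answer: -10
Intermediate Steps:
R(u, X) = -2 + u (R(u, X) = u - 2 = -2 + u)
I(G) = 0
(1 + I(R(0, -3)))*(-10) = (1 + 0)*(-10) = 1*(-10) = -10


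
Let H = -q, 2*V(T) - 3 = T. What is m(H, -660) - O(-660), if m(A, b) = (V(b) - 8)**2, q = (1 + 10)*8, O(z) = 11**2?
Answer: 452445/4 ≈ 1.1311e+5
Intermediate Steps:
O(z) = 121
V(T) = 3/2 + T/2
q = 88 (q = 11*8 = 88)
H = -88 (H = -1*88 = -88)
m(A, b) = (-13/2 + b/2)**2 (m(A, b) = ((3/2 + b/2) - 8)**2 = (-13/2 + b/2)**2)
m(H, -660) - O(-660) = (-13 - 660)**2/4 - 1*121 = (1/4)*(-673)**2 - 121 = (1/4)*452929 - 121 = 452929/4 - 121 = 452445/4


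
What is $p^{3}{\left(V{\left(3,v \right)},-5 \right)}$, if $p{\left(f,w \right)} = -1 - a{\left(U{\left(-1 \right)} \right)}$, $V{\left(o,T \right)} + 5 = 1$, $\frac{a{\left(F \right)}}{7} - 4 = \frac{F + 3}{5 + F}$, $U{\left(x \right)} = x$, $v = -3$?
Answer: $- \frac{274625}{8} \approx -34328.0$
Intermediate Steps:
$a{\left(F \right)} = 28 + \frac{7 \left(3 + F\right)}{5 + F}$ ($a{\left(F \right)} = 28 + 7 \frac{F + 3}{5 + F} = 28 + 7 \frac{3 + F}{5 + F} = 28 + \frac{7 \left(3 + F\right)}{5 + F}$)
$V{\left(o,T \right)} = -4$ ($V{\left(o,T \right)} = -5 + 1 = -4$)
$p{\left(f,w \right)} = - \frac{65}{2}$ ($p{\left(f,w \right)} = -1 - \frac{7 \left(23 + 5 \left(-1\right)\right)}{5 - 1} = -1 - \frac{7 \left(23 - 5\right)}{4} = -1 - 7 \cdot \frac{1}{4} \cdot 18 = -1 - \frac{63}{2} = - \frac{65}{2}$)
$p^{3}{\left(V{\left(3,v \right)},-5 \right)} = \left(- \frac{65}{2}\right)^{3} = - \frac{274625}{8}$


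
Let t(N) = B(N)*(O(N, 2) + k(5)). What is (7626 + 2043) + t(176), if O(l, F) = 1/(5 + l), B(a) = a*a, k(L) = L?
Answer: 29814345/181 ≈ 1.6472e+5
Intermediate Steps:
B(a) = a²
t(N) = N²*(5 + 1/(5 + N)) (t(N) = N²*(1/(5 + N) + 5) = N²*(5 + 1/(5 + N)))
(7626 + 2043) + t(176) = (7626 + 2043) + 176²*(26 + 5*176)/(5 + 176) = 9669 + 30976*(26 + 880)/181 = 9669 + 30976*(1/181)*906 = 9669 + 28064256/181 = 29814345/181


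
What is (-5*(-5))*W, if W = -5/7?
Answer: -125/7 ≈ -17.857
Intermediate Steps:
W = -5/7 (W = -5*1/7 = -5/7 ≈ -0.71429)
(-5*(-5))*W = -5*(-5)*(-5/7) = 25*(-5/7) = -125/7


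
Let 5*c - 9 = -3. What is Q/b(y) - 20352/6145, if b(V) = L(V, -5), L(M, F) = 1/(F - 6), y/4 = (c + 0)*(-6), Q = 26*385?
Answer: -676646302/6145 ≈ -1.1011e+5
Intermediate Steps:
c = 6/5 (c = 9/5 + (⅕)*(-3) = 9/5 - ⅗ = 6/5 ≈ 1.2000)
Q = 10010
y = -144/5 (y = 4*((6/5 + 0)*(-6)) = 4*((6/5)*(-6)) = 4*(-36/5) = -144/5 ≈ -28.800)
L(M, F) = 1/(-6 + F)
b(V) = -1/11 (b(V) = 1/(-6 - 5) = 1/(-11) = -1/11)
Q/b(y) - 20352/6145 = 10010/(-1/11) - 20352/6145 = 10010*(-11) - 20352*1/6145 = -110110 - 20352/6145 = -676646302/6145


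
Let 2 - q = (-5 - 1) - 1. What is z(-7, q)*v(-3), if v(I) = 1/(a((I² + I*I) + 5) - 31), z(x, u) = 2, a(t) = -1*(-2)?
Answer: -2/29 ≈ -0.068966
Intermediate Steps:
a(t) = 2
q = 9 (q = 2 - ((-5 - 1) - 1) = 2 - (-6 - 1) = 2 - 1*(-7) = 2 + 7 = 9)
v(I) = -1/29 (v(I) = 1/(2 - 31) = 1/(-29) = -1/29)
z(-7, q)*v(-3) = 2*(-1/29) = -2/29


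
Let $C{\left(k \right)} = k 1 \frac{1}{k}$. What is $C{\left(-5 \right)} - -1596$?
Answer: $1597$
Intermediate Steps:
$C{\left(k \right)} = 1$ ($C{\left(k \right)} = \frac{k}{k} = 1$)
$C{\left(-5 \right)} - -1596 = 1 - -1596 = 1 + 1596 = 1597$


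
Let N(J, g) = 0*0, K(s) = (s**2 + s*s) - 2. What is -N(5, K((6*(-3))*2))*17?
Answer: 0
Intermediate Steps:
K(s) = -2 + 2*s**2 (K(s) = (s**2 + s**2) - 2 = 2*s**2 - 2 = -2 + 2*s**2)
N(J, g) = 0
-N(5, K((6*(-3))*2))*17 = -1*0*17 = 0*17 = 0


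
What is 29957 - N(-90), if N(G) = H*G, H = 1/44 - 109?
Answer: 443279/22 ≈ 20149.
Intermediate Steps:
H = -4795/44 (H = 1/44 - 109 = -4795/44 ≈ -108.98)
N(G) = -4795*G/44
29957 - N(-90) = 29957 - (-4795)*(-90)/44 = 29957 - 1*215775/22 = 29957 - 215775/22 = 443279/22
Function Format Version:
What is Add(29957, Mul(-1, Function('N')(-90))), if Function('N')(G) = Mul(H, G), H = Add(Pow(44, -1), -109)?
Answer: Rational(443279, 22) ≈ 20149.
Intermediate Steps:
H = Rational(-4795, 44) (H = Add(Rational(1, 44), -109) = Rational(-4795, 44) ≈ -108.98)
Function('N')(G) = Mul(Rational(-4795, 44), G)
Add(29957, Mul(-1, Function('N')(-90))) = Add(29957, Mul(-1, Mul(Rational(-4795, 44), -90))) = Add(29957, Mul(-1, Rational(215775, 22))) = Add(29957, Rational(-215775, 22)) = Rational(443279, 22)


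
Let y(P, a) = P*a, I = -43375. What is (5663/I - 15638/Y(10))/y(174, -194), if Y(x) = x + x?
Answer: 22613717/976111000 ≈ 0.023167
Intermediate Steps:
Y(x) = 2*x
(5663/I - 15638/Y(10))/y(174, -194) = (5663/(-43375) - 15638/(2*10))/((174*(-194))) = (5663*(-1/43375) - 15638/20)/(-33756) = (-5663/43375 - 15638*1/20)*(-1/33756) = (-5663/43375 - 7819/10)*(-1/33756) = -67841151/86750*(-1/33756) = 22613717/976111000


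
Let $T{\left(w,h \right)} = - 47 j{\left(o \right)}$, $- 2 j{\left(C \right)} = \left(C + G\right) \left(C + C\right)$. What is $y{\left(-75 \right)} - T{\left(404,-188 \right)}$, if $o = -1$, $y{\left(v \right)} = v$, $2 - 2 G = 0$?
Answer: $-75$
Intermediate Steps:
$G = 1$ ($G = 1 - 0 = 1 + 0 = 1$)
$j{\left(C \right)} = - C \left(1 + C\right)$ ($j{\left(C \right)} = - \frac{\left(C + 1\right) \left(C + C\right)}{2} = - \frac{\left(1 + C\right) 2 C}{2} = - \frac{2 C \left(1 + C\right)}{2} = - C \left(1 + C\right)$)
$T{\left(w,h \right)} = 0$ ($T{\left(w,h \right)} = - 47 \left(\left(-1\right) \left(-1\right) \left(1 - 1\right)\right) = - 47 \left(\left(-1\right) \left(-1\right) 0\right) = \left(-47\right) 0 = 0$)
$y{\left(-75 \right)} - T{\left(404,-188 \right)} = -75 - 0 = -75 + 0 = -75$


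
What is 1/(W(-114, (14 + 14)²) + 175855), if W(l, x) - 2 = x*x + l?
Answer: 1/790399 ≈ 1.2652e-6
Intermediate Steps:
W(l, x) = 2 + l + x² (W(l, x) = 2 + (x*x + l) = 2 + (x² + l) = 2 + (l + x²) = 2 + l + x²)
1/(W(-114, (14 + 14)²) + 175855) = 1/((2 - 114 + ((14 + 14)²)²) + 175855) = 1/((2 - 114 + (28²)²) + 175855) = 1/((2 - 114 + 784²) + 175855) = 1/((2 - 114 + 614656) + 175855) = 1/(614544 + 175855) = 1/790399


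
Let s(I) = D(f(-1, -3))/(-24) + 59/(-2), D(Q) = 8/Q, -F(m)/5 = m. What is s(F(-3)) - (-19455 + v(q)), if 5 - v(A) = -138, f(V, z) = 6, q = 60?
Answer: 173542/9 ≈ 19282.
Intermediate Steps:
v(A) = 143 (v(A) = 5 - 1*(-138) = 5 + 138 = 143)
F(m) = -5*m
s(I) = -266/9 (s(I) = (8/6)/(-24) + 59/(-2) = (8*(⅙))*(-1/24) + 59*(-½) = (4/3)*(-1/24) - 59/2 = -1/18 - 59/2 = -266/9)
s(F(-3)) - (-19455 + v(q)) = -266/9 - (-19455 + 143) = -266/9 - 1*(-19312) = -266/9 + 19312 = 173542/9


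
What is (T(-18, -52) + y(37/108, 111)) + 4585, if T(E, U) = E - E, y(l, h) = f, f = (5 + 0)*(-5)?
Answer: 4560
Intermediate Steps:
f = -25 (f = 5*(-5) = -25)
y(l, h) = -25
T(E, U) = 0
(T(-18, -52) + y(37/108, 111)) + 4585 = (0 - 25) + 4585 = -25 + 4585 = 4560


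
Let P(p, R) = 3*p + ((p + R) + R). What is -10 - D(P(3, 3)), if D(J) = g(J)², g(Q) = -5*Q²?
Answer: -2624410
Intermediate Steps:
P(p, R) = 2*R + 4*p (P(p, R) = 3*p + ((R + p) + R) = 3*p + (p + 2*R) = 2*R + 4*p)
D(J) = 25*J⁴ (D(J) = (-5*J²)² = 25*J⁴)
-10 - D(P(3, 3)) = -10 - 25*(2*3 + 4*3)⁴ = -10 - 25*(6 + 12)⁴ = -10 - 25*18⁴ = -10 - 25*104976 = -10 - 1*2624400 = -10 - 2624400 = -2624410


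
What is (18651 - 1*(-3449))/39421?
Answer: 22100/39421 ≈ 0.56061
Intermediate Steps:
(18651 - 1*(-3449))/39421 = (18651 + 3449)*(1/39421) = 22100*(1/39421) = 22100/39421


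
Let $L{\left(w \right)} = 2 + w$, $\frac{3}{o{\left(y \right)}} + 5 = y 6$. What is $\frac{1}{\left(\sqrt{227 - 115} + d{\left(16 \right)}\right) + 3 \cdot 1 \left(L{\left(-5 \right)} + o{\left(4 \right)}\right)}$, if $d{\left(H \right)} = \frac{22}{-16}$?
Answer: $\frac{32680}{46089} + \frac{92416 \sqrt{7}}{322623} \approx 1.4669$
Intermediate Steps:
$d{\left(H \right)} = - \frac{11}{8}$ ($d{\left(H \right)} = 22 \left(- \frac{1}{16}\right) = - \frac{11}{8}$)
$o{\left(y \right)} = \frac{3}{-5 + 6 y}$ ($o{\left(y \right)} = \frac{3}{-5 + y 6} = \frac{3}{-5 + 6 y}$)
$\frac{1}{\left(\sqrt{227 - 115} + d{\left(16 \right)}\right) + 3 \cdot 1 \left(L{\left(-5 \right)} + o{\left(4 \right)}\right)} = \frac{1}{\left(\sqrt{227 - 115} - \frac{11}{8}\right) + 3 \cdot 1 \left(\left(2 - 5\right) + \frac{3}{-5 + 6 \cdot 4}\right)} = \frac{1}{\left(\sqrt{112} - \frac{11}{8}\right) + 3 \left(-3 + \frac{3}{-5 + 24}\right)} = \frac{1}{\left(4 \sqrt{7} - \frac{11}{8}\right) + 3 \left(-3 + \frac{3}{19}\right)} = \frac{1}{\left(- \frac{11}{8} + 4 \sqrt{7}\right) + 3 \left(-3 + 3 \cdot \frac{1}{19}\right)} = \frac{1}{\left(- \frac{11}{8} + 4 \sqrt{7}\right) + 3 \left(-3 + \frac{3}{19}\right)} = \frac{1}{\left(- \frac{11}{8} + 4 \sqrt{7}\right) + 3 \left(- \frac{54}{19}\right)} = \frac{1}{\left(- \frac{11}{8} + 4 \sqrt{7}\right) - \frac{162}{19}} = \frac{1}{- \frac{1505}{152} + 4 \sqrt{7}}$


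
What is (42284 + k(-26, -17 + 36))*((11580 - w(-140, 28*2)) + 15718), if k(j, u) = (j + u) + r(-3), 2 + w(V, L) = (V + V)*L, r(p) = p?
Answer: 1816936520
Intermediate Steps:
w(V, L) = -2 + 2*L*V (w(V, L) = -2 + (V + V)*L = -2 + (2*V)*L = -2 + 2*L*V)
k(j, u) = -3 + j + u (k(j, u) = (j + u) - 3 = -3 + j + u)
(42284 + k(-26, -17 + 36))*((11580 - w(-140, 28*2)) + 15718) = (42284 + (-3 - 26 + (-17 + 36)))*((11580 - (-2 + 2*(28*2)*(-140))) + 15718) = (42284 + (-3 - 26 + 19))*((11580 - (-2 + 2*56*(-140))) + 15718) = (42284 - 10)*((11580 - (-2 - 15680)) + 15718) = 42274*((11580 - 1*(-15682)) + 15718) = 42274*((11580 + 15682) + 15718) = 42274*(27262 + 15718) = 42274*42980 = 1816936520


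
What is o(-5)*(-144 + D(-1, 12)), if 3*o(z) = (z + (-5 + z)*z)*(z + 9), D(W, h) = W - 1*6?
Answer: -9060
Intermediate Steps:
D(W, h) = -6 + W (D(W, h) = W - 6 = -6 + W)
o(z) = (9 + z)*(z + z*(-5 + z))/3 (o(z) = ((z + (-5 + z)*z)*(z + 9))/3 = ((z + z*(-5 + z))*(9 + z))/3 = ((9 + z)*(z + z*(-5 + z)))/3 = (9 + z)*(z + z*(-5 + z))/3)
o(-5)*(-144 + D(-1, 12)) = ((1/3)*(-5)*(-36 + (-5)**2 + 5*(-5)))*(-144 + (-6 - 1)) = ((1/3)*(-5)*(-36 + 25 - 25))*(-144 - 7) = ((1/3)*(-5)*(-36))*(-151) = 60*(-151) = -9060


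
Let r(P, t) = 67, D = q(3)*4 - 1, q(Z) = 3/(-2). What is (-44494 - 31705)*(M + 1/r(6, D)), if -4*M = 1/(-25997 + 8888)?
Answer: -5219860097/4585212 ≈ -1138.4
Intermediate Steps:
q(Z) = -3/2 (q(Z) = 3*(-½) = -3/2)
D = -7 (D = -3/2*4 - 1 = -6 - 1 = -7)
M = 1/68436 (M = -1/(4*(-25997 + 8888)) = -¼/(-17109) = -¼*(-1/17109) = 1/68436 ≈ 1.4612e-5)
(-44494 - 31705)*(M + 1/r(6, D)) = (-44494 - 31705)*(1/68436 + 1/67) = -76199*(1/68436 + 1/67) = -76199*68503/4585212 = -5219860097/4585212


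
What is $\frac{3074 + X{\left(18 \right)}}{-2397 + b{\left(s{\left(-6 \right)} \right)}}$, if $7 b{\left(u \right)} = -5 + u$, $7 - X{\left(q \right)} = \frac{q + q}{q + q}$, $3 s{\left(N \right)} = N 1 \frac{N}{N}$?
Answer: $- \frac{140}{109} \approx -1.2844$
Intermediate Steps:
$s{\left(N \right)} = \frac{N}{3}$ ($s{\left(N \right)} = \frac{N 1 \frac{N}{N}}{3} = \frac{N 1}{3} = \frac{N}{3}$)
$X{\left(q \right)} = 6$ ($X{\left(q \right)} = 7 - \frac{q + q}{q + q} = 7 - \frac{2 q}{2 q} = 7 - 2 q \frac{1}{2 q} = 7 - 1 = 6$)
$b{\left(u \right)} = - \frac{5}{7} + \frac{u}{7}$ ($b{\left(u \right)} = \frac{-5 + u}{7} = - \frac{5}{7} + \frac{u}{7}$)
$\frac{3074 + X{\left(18 \right)}}{-2397 + b{\left(s{\left(-6 \right)} \right)}} = \frac{3074 + 6}{-2397 - \left(\frac{5}{7} - \frac{\frac{1}{3} \left(-6\right)}{7}\right)} = \frac{3080}{-2397 + \left(- \frac{5}{7} + \frac{1}{7} \left(-2\right)\right)} = \frac{3080}{-2397 - 1} = \frac{3080}{-2398} = 3080 \left(- \frac{1}{2398}\right) = - \frac{140}{109}$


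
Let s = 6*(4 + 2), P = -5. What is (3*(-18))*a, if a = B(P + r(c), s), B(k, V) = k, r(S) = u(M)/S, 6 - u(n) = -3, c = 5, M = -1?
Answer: 864/5 ≈ 172.80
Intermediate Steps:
u(n) = 9 (u(n) = 6 - 1*(-3) = 6 + 3 = 9)
r(S) = 9/S
s = 36 (s = 6*6 = 36)
a = -16/5 (a = -5 + 9/5 = -16/5 ≈ -3.2000)
(3*(-18))*a = (3*(-18))*(-16/5) = -54*(-16/5) = 864/5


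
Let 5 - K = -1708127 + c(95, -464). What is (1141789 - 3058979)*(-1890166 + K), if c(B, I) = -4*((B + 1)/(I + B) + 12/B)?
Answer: 815600826331148/2337 ≈ 3.4899e+11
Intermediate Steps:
c(B, I) = -48/B - 4*(1 + B)/(B + I) (c(B, I) = -4*((1 + B)/(B + I) + 12/B) = -4*(12/B + (1 + B)/(B + I)) = -48/B - 4*(1 + B)/(B + I))
K = 19959516164/11685 (K = 5 - (-1708127 + 4*(-1*95**2 - 13*95 - 12*(-464))/(95*(95 - 464))) = 5 - (-1708127 + 4*(1/95)*(-1*9025 - 1235 + 5568)/(-369)) = 5 - (-1708127 + 4*(1/95)*(-1/369)*(-9025 - 1235 + 5568)) = 5 - (-1708127 + 4*(1/95)*(-1/369)*(-4692)) = 5 - (-1708127 + 6256/11685) = 5 - 1*(-19959457739/11685) = 5 + 19959457739/11685 = 19959516164/11685 ≈ 1.7081e+6)
(1141789 - 3058979)*(-1890166 + K) = (1141789 - 3058979)*(-1890166 + 19959516164/11685) = -1917190*(-2127073546/11685) = 815600826331148/2337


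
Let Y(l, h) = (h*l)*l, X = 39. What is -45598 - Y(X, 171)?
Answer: -305689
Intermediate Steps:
Y(l, h) = h*l²
-45598 - Y(X, 171) = -45598 - 171*39² = -45598 - 171*1521 = -45598 - 1*260091 = -45598 - 260091 = -305689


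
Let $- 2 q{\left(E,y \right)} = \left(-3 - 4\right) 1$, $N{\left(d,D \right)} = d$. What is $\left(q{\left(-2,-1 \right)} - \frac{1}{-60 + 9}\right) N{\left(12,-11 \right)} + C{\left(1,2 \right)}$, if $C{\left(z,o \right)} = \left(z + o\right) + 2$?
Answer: $\frac{803}{17} \approx 47.235$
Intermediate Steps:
$C{\left(z,o \right)} = 2 + o + z$ ($C{\left(z,o \right)} = \left(o + z\right) + 2 = 2 + o + z$)
$q{\left(E,y \right)} = \frac{7}{2}$ ($q{\left(E,y \right)} = - \frac{\left(-3 - 4\right) 1}{2} = - \frac{\left(-7\right) 1}{2} = \left(- \frac{1}{2}\right) \left(-7\right) = \frac{7}{2}$)
$\left(q{\left(-2,-1 \right)} - \frac{1}{-60 + 9}\right) N{\left(12,-11 \right)} + C{\left(1,2 \right)} = \left(\frac{7}{2} - \frac{1}{-60 + 9}\right) 12 + \left(2 + 2 + 1\right) = \left(\frac{7}{2} - \frac{1}{-51}\right) 12 + 5 = \left(\frac{7}{2} - - \frac{1}{51}\right) 12 + 5 = \left(\frac{7}{2} + \frac{1}{51}\right) 12 + 5 = \frac{359}{102} \cdot 12 + 5 = \frac{718}{17} + 5 = \frac{803}{17}$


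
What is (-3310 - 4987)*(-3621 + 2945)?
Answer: 5608772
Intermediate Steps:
(-3310 - 4987)*(-3621 + 2945) = -8297*(-676) = 5608772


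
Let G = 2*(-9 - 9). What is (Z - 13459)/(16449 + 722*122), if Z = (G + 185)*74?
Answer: -2433/104533 ≈ -0.023275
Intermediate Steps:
G = -36 (G = 2*(-18) = -36)
Z = 11026 (Z = (-36 + 185)*74 = 149*74 = 11026)
(Z - 13459)/(16449 + 722*122) = (11026 - 13459)/(16449 + 722*122) = -2433/(16449 + 88084) = -2433/104533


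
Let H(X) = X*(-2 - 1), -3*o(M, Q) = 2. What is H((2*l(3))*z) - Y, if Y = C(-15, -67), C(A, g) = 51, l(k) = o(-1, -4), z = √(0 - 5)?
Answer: -51 + 4*I*√5 ≈ -51.0 + 8.9443*I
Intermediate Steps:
o(M, Q) = -⅔ (o(M, Q) = -⅓*2 = -⅔)
z = I*√5 (z = √(-5) = I*√5 ≈ 2.2361*I)
l(k) = -⅔
Y = 51
H(X) = -3*X (H(X) = X*(-3) = -3*X)
H((2*l(3))*z) - Y = -3*2*(-⅔)*I*√5 - 1*51 = -(-4)*I*√5 - 51 = 4*I*√5 - 51 = -51 + 4*I*√5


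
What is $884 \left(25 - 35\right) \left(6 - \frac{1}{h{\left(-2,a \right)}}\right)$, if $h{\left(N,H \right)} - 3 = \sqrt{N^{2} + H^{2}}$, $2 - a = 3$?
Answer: $-46410 - 2210 \sqrt{5} \approx -51352.0$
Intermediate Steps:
$a = -1$ ($a = 2 - 3 = -1$)
$h{\left(N,H \right)} = 3 + \sqrt{H^{2} + N^{2}}$ ($h{\left(N,H \right)} = 3 + \sqrt{N^{2} + H^{2}} = 3 + \sqrt{H^{2} + N^{2}}$)
$884 \left(25 - 35\right) \left(6 - \frac{1}{h{\left(-2,a \right)}}\right) = 884 \left(25 - 35\right) \left(6 + \left(\frac{0}{16} - \frac{1}{3 + \sqrt{\left(-1\right)^{2} + \left(-2\right)^{2}}}\right)\right) = 884 \left(- 10 \left(6 + \left(0 \cdot \frac{1}{16} - \frac{1}{3 + \sqrt{1 + 4}}\right)\right)\right) = 884 \left(- 10 \left(6 + \left(0 - \frac{1}{3 + \sqrt{5}}\right)\right)\right) = 884 \left(- 10 \left(6 - \frac{1}{3 + \sqrt{5}}\right)\right) = 884 \left(-60 + \frac{10}{3 + \sqrt{5}}\right) = -53040 + \frac{8840}{3 + \sqrt{5}}$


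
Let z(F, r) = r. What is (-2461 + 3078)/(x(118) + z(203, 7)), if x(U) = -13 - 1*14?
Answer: -617/20 ≈ -30.850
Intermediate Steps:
x(U) = -27 (x(U) = -13 - 14 = -27)
(-2461 + 3078)/(x(118) + z(203, 7)) = (-2461 + 3078)/(-27 + 7) = 617/(-20) = 617*(-1/20) = -617/20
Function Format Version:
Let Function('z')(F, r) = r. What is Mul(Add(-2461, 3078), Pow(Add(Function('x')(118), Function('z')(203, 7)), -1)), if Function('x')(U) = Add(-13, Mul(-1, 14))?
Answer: Rational(-617, 20) ≈ -30.850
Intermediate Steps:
Function('x')(U) = -27 (Function('x')(U) = Add(-13, -14) = -27)
Mul(Add(-2461, 3078), Pow(Add(Function('x')(118), Function('z')(203, 7)), -1)) = Mul(Add(-2461, 3078), Pow(Add(-27, 7), -1)) = Mul(617, Pow(-20, -1)) = Mul(617, Rational(-1, 20)) = Rational(-617, 20)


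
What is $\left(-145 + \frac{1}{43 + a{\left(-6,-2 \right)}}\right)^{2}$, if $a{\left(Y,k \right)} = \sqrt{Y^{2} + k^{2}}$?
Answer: $\frac{68781356684}{3272481} + \frac{1049048 \sqrt{10}}{3272481} \approx 21019.0$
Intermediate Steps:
$\left(-145 + \frac{1}{43 + a{\left(-6,-2 \right)}}\right)^{2} = \left(-145 + \frac{1}{43 + \sqrt{\left(-6\right)^{2} + \left(-2\right)^{2}}}\right)^{2} = \left(-145 + \frac{1}{43 + \sqrt{36 + 4}}\right)^{2} = \left(-145 + \frac{1}{43 + \sqrt{40}}\right)^{2} = \left(-145 + \frac{1}{43 + 2 \sqrt{10}}\right)^{2}$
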